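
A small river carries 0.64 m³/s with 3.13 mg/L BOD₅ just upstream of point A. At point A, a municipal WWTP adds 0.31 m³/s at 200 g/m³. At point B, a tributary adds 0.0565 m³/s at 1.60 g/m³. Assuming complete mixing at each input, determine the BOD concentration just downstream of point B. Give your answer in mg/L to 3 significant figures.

63.7 mg/L

After input A: C = (0.64·3.13 + 0.31·200) / 0.95 = 67.37 mg/L.
After input B: C = (0.95·67.37 + 0.0565·1.6) / 1.006 = 63.68 mg/L.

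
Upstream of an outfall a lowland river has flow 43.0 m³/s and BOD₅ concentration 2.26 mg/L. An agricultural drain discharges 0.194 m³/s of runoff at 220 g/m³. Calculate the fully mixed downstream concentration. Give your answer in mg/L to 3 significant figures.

3.24 mg/L

Conservation of mass across the mixing zone: C = (0.194·220 + 43·2.26) / (0.194 + 43) = 139.9/43.19 = 3.238 mg/L.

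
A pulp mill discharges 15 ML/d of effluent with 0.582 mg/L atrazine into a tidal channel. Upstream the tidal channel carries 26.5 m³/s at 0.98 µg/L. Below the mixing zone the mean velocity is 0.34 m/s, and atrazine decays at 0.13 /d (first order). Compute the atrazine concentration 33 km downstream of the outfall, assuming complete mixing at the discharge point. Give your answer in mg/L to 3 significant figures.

0.00411 mg/L

15 ML/d = 0.1736 m³/s.
0.98 µg/L = 0.00098 mg/L.
After complete mixing, C₀ = (0.1736·0.582 + 26.5·0.00098) / 26.67 = 0.004762 mg/L.
Travel time t = 3.3e+04 m / 0.34 m/s = 9.706e+04 s = 1.123 d.
C = 0.004762·exp(−0.13·1.123) = 0.004762·0.8641 = 0.004115 mg/L.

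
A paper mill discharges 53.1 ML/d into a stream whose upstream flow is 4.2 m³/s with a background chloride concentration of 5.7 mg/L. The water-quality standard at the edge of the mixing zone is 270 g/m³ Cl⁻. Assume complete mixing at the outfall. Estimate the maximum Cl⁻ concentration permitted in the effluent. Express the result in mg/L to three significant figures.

53.1 ML/d = 0.6146 m³/s.
Mass balance: 270·4.815 = 0.6146·Cₑ + 4.2·5.7.
Cₑ = (1300 − 23.94) / 0.6146 = 2076 mg/L.

2080 mg/L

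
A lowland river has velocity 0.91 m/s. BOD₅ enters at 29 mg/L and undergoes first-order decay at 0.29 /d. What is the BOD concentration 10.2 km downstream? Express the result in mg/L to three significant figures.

27.9 mg/L

Travel time t = 10.2 km / 0.91 m/s = 1.02e+04/0.91 = 1.121e+04 s = 0.1297 d.
First-order decay: C = 29·exp(−0.29·0.1297) = 29·0.9631 = 27.93 mg/L.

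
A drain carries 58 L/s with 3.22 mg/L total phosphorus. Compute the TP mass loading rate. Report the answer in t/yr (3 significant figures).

58 L/s = 0.058 m³/s.
Mass flux = Q·C = 0.058 m³/s × 3.22 g/m³ = 0.1868 g/s.
= 0.1868 g/s × 31.56 = 5.894 t/yr.

5.89 t/yr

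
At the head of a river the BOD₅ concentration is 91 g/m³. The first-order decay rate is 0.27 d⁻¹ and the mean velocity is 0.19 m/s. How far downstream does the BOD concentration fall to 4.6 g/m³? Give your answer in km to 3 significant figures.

181 km

From C = C₀·e^(−kt), t = ln(C₀/C)/k = ln(91/4.6)/0.27 = 2.985/0.27 = 11.05 d.
Distance = v·t = 0.19 m/s × 9.551e+05 s = 1.815e+05 m = 181.5 km.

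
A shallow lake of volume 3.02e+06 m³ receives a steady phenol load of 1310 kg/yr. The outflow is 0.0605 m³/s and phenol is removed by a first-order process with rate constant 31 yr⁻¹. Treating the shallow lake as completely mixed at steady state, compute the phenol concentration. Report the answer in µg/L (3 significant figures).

Outflow Q = 0.0605 m³/s × 3.156e+07 s/yr = 1.909e+06 m³/yr.
Steady-state CSTR mass balance: W = Q·C + k·V·C, so C = W/(Q + kV).
Q + kV = 1.909e+06 + 31·3.02e+06 = 9.553e+07 m³/yr.
C = 1310/9.553e+07 = 1.371e-05 kg/m³ = 0.01371 mg/L = 13.71 µg/L.

13.7 µg/L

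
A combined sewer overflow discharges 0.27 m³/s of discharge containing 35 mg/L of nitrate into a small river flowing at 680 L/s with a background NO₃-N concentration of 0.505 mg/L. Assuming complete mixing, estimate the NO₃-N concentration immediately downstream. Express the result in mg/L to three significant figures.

680 L/s = 0.68 m³/s.
By mass balance at complete mixing, C = (0.27·35 + 0.68·0.505) / (0.27 + 0.68) = 9.793/0.95 = 10.31 mg/L.

10.3 mg/L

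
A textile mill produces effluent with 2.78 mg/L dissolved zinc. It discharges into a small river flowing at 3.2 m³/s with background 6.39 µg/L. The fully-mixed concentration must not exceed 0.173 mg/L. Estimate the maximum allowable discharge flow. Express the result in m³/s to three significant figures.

0.205 m³/s

6.39 µg/L = 0.00639 mg/L.
Mass balance at complete mixing: C_std·(Q_w + Q_r) = Q_w·C_e + Q_r·C_b.
Rearranging, Q_w = Q_r·(C_std − C_b)/(C_e − C_std) = 3.2·(0.173 − 0.00639) / (2.78 − 0.173) = 0.2045 m³/s.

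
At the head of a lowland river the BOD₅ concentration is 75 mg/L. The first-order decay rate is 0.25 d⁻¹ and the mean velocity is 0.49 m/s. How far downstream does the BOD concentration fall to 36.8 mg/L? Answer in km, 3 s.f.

From C = C₀·e^(−kt), t = ln(C₀/C)/k = ln(75/36.8)/0.25 = 0.712/0.25 = 2.848 d.
Distance = v·t = 0.49 m/s × 2.461e+05 s = 1.206e+05 m = 120.6 km.

121 km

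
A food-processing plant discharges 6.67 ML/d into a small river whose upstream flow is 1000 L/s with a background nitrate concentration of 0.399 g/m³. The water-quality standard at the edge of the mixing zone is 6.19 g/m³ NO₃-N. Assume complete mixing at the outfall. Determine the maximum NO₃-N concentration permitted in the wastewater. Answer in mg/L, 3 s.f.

81.2 mg/L

6.67 ML/d = 0.0772 m³/s.
1000 L/s = 1 m³/s.
Mass balance: 6.19·1.077 = 0.0772·Cₑ + 1·0.399.
Cₑ = (6.668 − 0.399) / 0.0772 = 81.2 mg/L.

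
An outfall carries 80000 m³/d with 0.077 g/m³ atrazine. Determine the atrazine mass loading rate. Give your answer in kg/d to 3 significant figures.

80000 m³/d = 0.9259 m³/s.
Mass flux = Q·C = 0.9259 m³/s × 0.077 g/m³ = 0.0713 g/s.
= 0.0713 g/s × 86.4 = 6.16 kg/d.

6.16 kg/d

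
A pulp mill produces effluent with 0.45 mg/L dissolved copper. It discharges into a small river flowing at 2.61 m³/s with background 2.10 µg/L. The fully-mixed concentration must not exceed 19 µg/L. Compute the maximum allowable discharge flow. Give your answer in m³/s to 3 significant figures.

0.102 m³/s

2.10 µg/L = 0.0021 mg/L.
19 µg/L = 0.019 mg/L.
Mass balance at complete mixing: C_std·(Q_w + Q_r) = Q_w·C_e + Q_r·C_b.
Rearranging, Q_w = Q_r·(C_std − C_b)/(C_e − C_std) = 2.61·(0.019 − 0.0021) / (0.45 − 0.019) = 0.1023 m³/s.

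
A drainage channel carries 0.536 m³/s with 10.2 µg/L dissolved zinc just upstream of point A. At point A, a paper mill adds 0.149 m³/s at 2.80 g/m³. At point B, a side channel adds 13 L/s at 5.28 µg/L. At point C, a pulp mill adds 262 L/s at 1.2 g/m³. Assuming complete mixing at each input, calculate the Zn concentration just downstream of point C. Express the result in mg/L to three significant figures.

0.768 mg/L

10.2 µg/L = 0.0102 mg/L.
After input A: C = (0.536·0.0102 + 0.149·2.8) / 0.685 = 0.617 mg/L.
13 L/s = 0.013 m³/s.
5.28 µg/L = 0.00528 mg/L.
After input B: C = (0.685·0.617 + 0.013·0.00528) / 0.698 = 0.6056 mg/L.
262 L/s = 0.262 m³/s.
After input C: C = (0.698·0.6056 + 0.262·1.2) / 0.96 = 0.7678 mg/L.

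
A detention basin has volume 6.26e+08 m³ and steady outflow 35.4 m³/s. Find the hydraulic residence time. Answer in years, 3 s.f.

Q = 35.4 m³/s × 3.156e+07 s/yr = 1.117e+09 m³/yr.
Hydraulic residence time τ = V/Q = 6.26e+08/1.117e+09 = 0.5604 yr.

0.560 yr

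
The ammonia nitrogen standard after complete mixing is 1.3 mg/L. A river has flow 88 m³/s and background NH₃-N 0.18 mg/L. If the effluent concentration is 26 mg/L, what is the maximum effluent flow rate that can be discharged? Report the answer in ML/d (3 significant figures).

345 ML/d

Mass balance at complete mixing: C_std·(Q_w + Q_r) = Q_w·C_e + Q_r·C_b.
Rearranging, Q_w = Q_r·(C_std − C_b)/(C_e − C_std) = 88·(1.3 − 0.18) / (26 − 1.3) = 3.99 m³/s.
= 344.8 ML/d.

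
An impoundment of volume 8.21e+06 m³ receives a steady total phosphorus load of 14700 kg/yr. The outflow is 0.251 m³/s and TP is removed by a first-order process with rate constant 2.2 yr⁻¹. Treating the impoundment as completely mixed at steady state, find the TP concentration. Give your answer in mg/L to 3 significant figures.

Outflow Q = 0.251 m³/s × 3.156e+07 s/yr = 7.921e+06 m³/yr.
Steady-state CSTR mass balance: W = Q·C + k·V·C, so C = W/(Q + kV).
Q + kV = 7.921e+06 + 2.2·8.21e+06 = 2.598e+07 m³/yr.
C = 14700/2.598e+07 = 0.0005658 kg/m³ = 0.5658 mg/L.

0.566 mg/L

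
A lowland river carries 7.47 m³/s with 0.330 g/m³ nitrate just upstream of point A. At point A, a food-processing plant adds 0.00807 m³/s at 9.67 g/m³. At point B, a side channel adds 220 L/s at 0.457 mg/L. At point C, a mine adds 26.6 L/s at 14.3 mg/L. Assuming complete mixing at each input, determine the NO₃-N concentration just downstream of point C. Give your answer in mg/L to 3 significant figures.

0.391 mg/L

After input A: C = (7.47·0.33 + 0.00807·9.67) / 7.478 = 0.3401 mg/L.
220 L/s = 0.22 m³/s.
After input B: C = (7.478·0.3401 + 0.22·0.457) / 7.698 = 0.3434 mg/L.
26.6 L/s = 0.0266 m³/s.
After input C: C = (7.698·0.3434 + 0.0266·14.3) / 7.725 = 0.3915 mg/L.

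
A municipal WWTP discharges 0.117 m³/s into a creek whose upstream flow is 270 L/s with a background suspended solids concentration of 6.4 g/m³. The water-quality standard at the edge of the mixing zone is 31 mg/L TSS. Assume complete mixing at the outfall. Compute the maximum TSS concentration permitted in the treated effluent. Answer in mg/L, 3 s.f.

270 L/s = 0.27 m³/s.
Mass balance: 31·0.387 = 0.117·Cₑ + 0.27·6.4.
Cₑ = (12 − 1.728) / 0.117 = 87.77 mg/L.

87.8 mg/L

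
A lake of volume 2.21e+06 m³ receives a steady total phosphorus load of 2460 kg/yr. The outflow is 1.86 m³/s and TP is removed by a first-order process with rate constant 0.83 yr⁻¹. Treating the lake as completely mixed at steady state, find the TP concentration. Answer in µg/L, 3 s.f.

40.6 µg/L

Outflow Q = 1.86 m³/s × 3.156e+07 s/yr = 5.87e+07 m³/yr.
Steady-state CSTR mass balance: W = Q·C + k·V·C, so C = W/(Q + kV).
Q + kV = 5.87e+07 + 0.83·2.21e+06 = 6.053e+07 m³/yr.
C = 2460/6.053e+07 = 4.064e-05 kg/m³ = 0.04064 mg/L = 40.64 µg/L.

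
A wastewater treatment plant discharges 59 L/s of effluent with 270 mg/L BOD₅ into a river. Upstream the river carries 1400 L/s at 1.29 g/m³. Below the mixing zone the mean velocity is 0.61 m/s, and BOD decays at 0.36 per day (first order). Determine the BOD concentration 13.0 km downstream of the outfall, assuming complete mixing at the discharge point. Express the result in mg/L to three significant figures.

11.1 mg/L

59 L/s = 0.059 m³/s.
1400 L/s = 1.4 m³/s.
After complete mixing, C₀ = (0.059·270 + 1.4·1.29) / 1.459 = 12.16 mg/L.
Travel time t = 1.3e+04 m / 0.61 m/s = 2.131e+04 s = 0.2467 d.
C = 12.16·exp(−0.36·0.2467) = 12.16·0.915 = 11.12 mg/L.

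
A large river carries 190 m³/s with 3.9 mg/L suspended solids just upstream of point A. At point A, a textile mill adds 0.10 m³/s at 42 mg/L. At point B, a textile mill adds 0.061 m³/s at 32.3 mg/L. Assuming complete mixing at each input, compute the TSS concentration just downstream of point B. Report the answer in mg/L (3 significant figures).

3.93 mg/L

After input A: C = (190·3.9 + 0.1·42) / 190.1 = 3.92 mg/L.
After input B: C = (190.1·3.92 + 0.061·32.3) / 190.2 = 3.929 mg/L.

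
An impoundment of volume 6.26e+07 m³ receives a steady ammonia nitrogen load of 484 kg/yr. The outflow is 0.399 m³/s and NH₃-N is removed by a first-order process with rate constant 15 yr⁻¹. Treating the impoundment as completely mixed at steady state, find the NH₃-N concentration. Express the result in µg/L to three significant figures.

Outflow Q = 0.399 m³/s × 3.156e+07 s/yr = 1.259e+07 m³/yr.
Steady-state CSTR mass balance: W = Q·C + k·V·C, so C = W/(Q + kV).
Q + kV = 1.259e+07 + 15·6.26e+07 = 9.516e+08 m³/yr.
C = 484/9.516e+08 = 5.086e-07 kg/m³ = 0.0005086 mg/L = 0.5086 µg/L.

0.509 µg/L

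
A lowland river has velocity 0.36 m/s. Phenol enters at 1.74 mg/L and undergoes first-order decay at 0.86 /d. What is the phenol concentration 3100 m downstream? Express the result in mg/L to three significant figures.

Travel time t = 3100 m / 0.36 m/s = 3100/0.36 = 8611 s = 0.09967 d.
First-order decay: C = 1.74·exp(−0.86·0.09967) = 1.74·0.9179 = 1.597 mg/L.

1.60 mg/L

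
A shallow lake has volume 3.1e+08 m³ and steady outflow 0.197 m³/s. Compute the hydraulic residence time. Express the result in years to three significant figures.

49.9 yr

Q = 0.197 m³/s × 3.156e+07 s/yr = 6.217e+06 m³/yr.
Hydraulic residence time τ = V/Q = 3.1e+08/6.217e+06 = 49.86 yr.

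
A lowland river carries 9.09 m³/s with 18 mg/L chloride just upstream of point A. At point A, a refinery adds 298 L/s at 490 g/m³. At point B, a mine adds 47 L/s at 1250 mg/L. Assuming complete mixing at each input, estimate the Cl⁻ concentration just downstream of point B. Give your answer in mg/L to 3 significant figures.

298 L/s = 0.298 m³/s.
After input A: C = (9.09·18 + 0.298·490) / 9.388 = 32.98 mg/L.
47 L/s = 0.047 m³/s.
After input B: C = (9.388·32.98 + 0.047·1250) / 9.435 = 39.05 mg/L.

39.0 mg/L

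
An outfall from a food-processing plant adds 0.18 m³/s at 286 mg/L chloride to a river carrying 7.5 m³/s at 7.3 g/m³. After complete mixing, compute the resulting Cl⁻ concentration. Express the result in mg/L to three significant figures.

Flow-weighted mixing gives C = (0.18·286 + 7.5·7.3) / (0.18 + 7.5) = 106.2/7.68 = 13.83 mg/L.

13.8 mg/L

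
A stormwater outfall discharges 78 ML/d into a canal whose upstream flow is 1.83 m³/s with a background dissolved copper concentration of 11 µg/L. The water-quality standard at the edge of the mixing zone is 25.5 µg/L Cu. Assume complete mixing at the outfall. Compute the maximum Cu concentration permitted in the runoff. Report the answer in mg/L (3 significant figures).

0.0549 mg/L

78 ML/d = 0.9028 m³/s.
11 µg/L = 0.011 mg/L.
25.5 µg/L = 0.0255 mg/L.
Mass balance: 0.0255·2.733 = 0.9028·Cₑ + 1.83·0.011.
Cₑ = (0.06969 − 0.02013) / 0.9028 = 0.05489 mg/L.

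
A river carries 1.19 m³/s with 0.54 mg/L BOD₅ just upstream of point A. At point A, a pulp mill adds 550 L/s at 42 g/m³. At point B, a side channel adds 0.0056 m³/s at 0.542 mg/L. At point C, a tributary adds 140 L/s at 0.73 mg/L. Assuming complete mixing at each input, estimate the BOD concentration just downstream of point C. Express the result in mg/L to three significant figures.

12.6 mg/L

550 L/s = 0.55 m³/s.
After input A: C = (1.19·0.54 + 0.55·42) / 1.74 = 13.65 mg/L.
After input B: C = (1.74·13.65 + 0.0056·0.542) / 1.746 = 13.6 mg/L.
140 L/s = 0.14 m³/s.
After input C: C = (1.746·13.6 + 0.14·0.73) / 1.886 = 12.65 mg/L.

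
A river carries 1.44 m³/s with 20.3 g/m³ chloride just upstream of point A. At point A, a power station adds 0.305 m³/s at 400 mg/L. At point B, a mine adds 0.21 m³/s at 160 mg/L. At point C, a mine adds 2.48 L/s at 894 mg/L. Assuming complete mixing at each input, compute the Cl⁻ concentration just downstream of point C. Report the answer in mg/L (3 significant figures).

95.6 mg/L

After input A: C = (1.44·20.3 + 0.305·400) / 1.745 = 86.67 mg/L.
After input B: C = (1.745·86.67 + 0.21·160) / 1.955 = 94.54 mg/L.
2.48 L/s = 0.00248 m³/s.
After input C: C = (1.955·94.54 + 0.00248·894) / 1.957 = 95.56 mg/L.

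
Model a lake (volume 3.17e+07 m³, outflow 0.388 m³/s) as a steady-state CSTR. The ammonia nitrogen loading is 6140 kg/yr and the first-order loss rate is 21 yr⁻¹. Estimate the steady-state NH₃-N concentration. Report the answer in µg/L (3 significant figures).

9.06 µg/L

Outflow Q = 0.388 m³/s × 3.156e+07 s/yr = 1.224e+07 m³/yr.
Steady-state CSTR mass balance: W = Q·C + k·V·C, so C = W/(Q + kV).
Q + kV = 1.224e+07 + 21·3.17e+07 = 6.779e+08 m³/yr.
C = 6140/6.779e+08 = 9.057e-06 kg/m³ = 0.009057 mg/L = 9.057 µg/L.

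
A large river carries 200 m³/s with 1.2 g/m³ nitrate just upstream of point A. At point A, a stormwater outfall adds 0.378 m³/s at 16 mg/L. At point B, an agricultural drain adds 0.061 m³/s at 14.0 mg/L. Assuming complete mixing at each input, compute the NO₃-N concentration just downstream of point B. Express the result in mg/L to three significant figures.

After input A: C = (200·1.2 + 0.378·16) / 200.4 = 1.228 mg/L.
After input B: C = (200.4·1.228 + 0.061·14) / 200.4 = 1.232 mg/L.

1.23 mg/L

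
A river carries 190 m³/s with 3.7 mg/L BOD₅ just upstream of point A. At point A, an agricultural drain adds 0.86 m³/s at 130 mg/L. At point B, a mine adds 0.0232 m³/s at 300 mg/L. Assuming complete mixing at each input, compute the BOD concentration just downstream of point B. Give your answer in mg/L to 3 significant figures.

4.31 mg/L

After input A: C = (190·3.7 + 0.86·130) / 190.9 = 4.269 mg/L.
After input B: C = (190.9·4.269 + 0.0232·300) / 190.9 = 4.305 mg/L.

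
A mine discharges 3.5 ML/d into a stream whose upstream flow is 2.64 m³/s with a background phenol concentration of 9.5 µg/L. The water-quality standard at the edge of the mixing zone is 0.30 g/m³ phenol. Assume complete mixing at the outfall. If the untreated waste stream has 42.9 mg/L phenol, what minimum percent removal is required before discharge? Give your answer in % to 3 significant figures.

3.5 ML/d = 0.04051 m³/s.
9.5 µg/L = 0.0095 mg/L.
Mass balance: 0.3·2.681 = 0.04051·Cₑ + 2.64·0.0095.
Cₑ = (0.8042 − 0.02508) / 0.04051 = 19.23 mg/L.
Required removal = 1 − 19.23/42.9 = 55.17 %.

55.2 %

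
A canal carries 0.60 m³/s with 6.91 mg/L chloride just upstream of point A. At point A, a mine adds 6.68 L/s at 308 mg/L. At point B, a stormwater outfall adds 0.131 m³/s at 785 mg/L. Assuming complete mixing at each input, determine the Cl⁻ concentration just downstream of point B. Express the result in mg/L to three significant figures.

148 mg/L

6.68 L/s = 0.00668 m³/s.
After input A: C = (0.6·6.91 + 0.00668·308) / 0.6067 = 10.23 mg/L.
After input B: C = (0.6067·10.23 + 0.131·785) / 0.7377 = 147.8 mg/L.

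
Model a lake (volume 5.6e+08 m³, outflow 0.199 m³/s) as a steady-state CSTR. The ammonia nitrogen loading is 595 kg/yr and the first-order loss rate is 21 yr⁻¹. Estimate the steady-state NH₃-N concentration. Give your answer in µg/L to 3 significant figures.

0.0506 µg/L

Outflow Q = 0.199 m³/s × 3.156e+07 s/yr = 6.28e+06 m³/yr.
Steady-state CSTR mass balance: W = Q·C + k·V·C, so C = W/(Q + kV).
Q + kV = 6.28e+06 + 21·5.6e+08 = 1.177e+10 m³/yr.
C = 595/1.177e+10 = 5.057e-08 kg/m³ = 5.057e-05 mg/L = 0.05057 µg/L.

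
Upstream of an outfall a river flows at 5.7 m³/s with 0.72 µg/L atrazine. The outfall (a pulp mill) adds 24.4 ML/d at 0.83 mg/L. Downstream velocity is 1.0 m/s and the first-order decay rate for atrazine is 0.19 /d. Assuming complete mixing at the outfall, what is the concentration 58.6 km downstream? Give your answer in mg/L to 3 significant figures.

24.4 ML/d = 0.2824 m³/s.
0.72 µg/L = 0.00072 mg/L.
After complete mixing, C₀ = (0.2824·0.83 + 5.7·0.00072) / 5.982 = 0.03987 mg/L.
Travel time t = 5.86e+04 m / 1.0 m/s = 5.86e+04 s = 0.6782 d.
C = 0.03987·exp(−0.19·0.6782) = 0.03987·0.8791 = 0.03505 mg/L.

0.0350 mg/L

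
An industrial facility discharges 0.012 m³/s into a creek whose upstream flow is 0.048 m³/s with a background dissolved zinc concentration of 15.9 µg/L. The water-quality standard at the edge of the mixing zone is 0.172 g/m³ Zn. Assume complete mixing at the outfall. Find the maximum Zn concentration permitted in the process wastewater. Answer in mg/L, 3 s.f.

0.796 mg/L

15.9 µg/L = 0.0159 mg/L.
Mass balance: 0.172·0.06 = 0.012·Cₑ + 0.048·0.0159.
Cₑ = (0.01032 − 0.0007632) / 0.012 = 0.7964 mg/L.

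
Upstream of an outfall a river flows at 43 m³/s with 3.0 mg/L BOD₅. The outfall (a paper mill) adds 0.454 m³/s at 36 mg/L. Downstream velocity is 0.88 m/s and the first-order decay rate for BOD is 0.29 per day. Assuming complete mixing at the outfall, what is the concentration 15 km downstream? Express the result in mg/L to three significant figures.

After complete mixing, C₀ = (0.454·36 + 43·3) / 43.45 = 3.345 mg/L.
Travel time t = 1.5e+04 m / 0.88 m/s = 1.705e+04 s = 0.1973 d.
C = 3.345·exp(−0.29·0.1973) = 3.345·0.9444 = 3.159 mg/L.

3.16 mg/L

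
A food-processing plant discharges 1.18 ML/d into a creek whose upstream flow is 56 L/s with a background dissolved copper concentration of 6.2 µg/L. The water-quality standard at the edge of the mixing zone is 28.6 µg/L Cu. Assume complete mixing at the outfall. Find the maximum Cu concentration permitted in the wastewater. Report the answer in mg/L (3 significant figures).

0.120 mg/L

1.18 ML/d = 0.01366 m³/s.
56 L/s = 0.056 m³/s.
6.2 µg/L = 0.0062 mg/L.
28.6 µg/L = 0.0286 mg/L.
Mass balance: 0.0286·0.06966 = 0.01366·Cₑ + 0.056·0.0062.
Cₑ = (0.001992 − 0.0003472) / 0.01366 = 0.1204 mg/L.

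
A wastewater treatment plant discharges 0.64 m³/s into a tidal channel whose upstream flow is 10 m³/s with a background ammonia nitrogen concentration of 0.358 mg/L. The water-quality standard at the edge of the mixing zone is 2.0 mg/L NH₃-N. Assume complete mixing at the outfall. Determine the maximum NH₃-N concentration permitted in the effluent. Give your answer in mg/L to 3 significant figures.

Mass balance: 2·10.64 = 0.64·Cₑ + 10·0.358.
Cₑ = (21.28 − 3.58) / 0.64 = 27.66 mg/L.

27.7 mg/L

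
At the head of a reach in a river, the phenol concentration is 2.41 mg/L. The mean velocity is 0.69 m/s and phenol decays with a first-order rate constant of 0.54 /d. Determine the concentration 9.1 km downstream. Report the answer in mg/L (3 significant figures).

2.22 mg/L

Travel time t = 9.1 km / 0.69 m/s = 9100/0.69 = 1.319e+04 s = 0.1526 d.
First-order decay: C = 2.41·exp(−0.54·0.1526) = 2.41·0.9209 = 2.219 mg/L.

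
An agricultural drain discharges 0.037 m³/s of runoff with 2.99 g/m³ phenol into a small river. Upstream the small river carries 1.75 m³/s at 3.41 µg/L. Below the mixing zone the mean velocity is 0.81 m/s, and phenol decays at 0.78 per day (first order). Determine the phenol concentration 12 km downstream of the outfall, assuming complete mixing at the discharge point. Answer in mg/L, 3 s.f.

0.0571 mg/L

3.41 µg/L = 0.00341 mg/L.
After complete mixing, C₀ = (0.037·2.99 + 1.75·0.00341) / 1.787 = 0.06525 mg/L.
Travel time t = 1.2e+04 m / 0.81 m/s = 1.481e+04 s = 0.1715 d.
C = 0.06525·exp(−0.78·0.1715) = 0.06525·0.8748 = 0.05708 mg/L.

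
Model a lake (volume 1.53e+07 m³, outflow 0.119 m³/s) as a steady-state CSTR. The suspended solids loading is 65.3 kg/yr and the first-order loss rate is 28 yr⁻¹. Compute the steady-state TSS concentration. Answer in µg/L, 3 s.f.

0.151 µg/L

Outflow Q = 0.119 m³/s × 3.156e+07 s/yr = 3.755e+06 m³/yr.
Steady-state CSTR mass balance: W = Q·C + k·V·C, so C = W/(Q + kV).
Q + kV = 3.755e+06 + 28·1.53e+07 = 4.322e+08 m³/yr.
C = 65.3/4.322e+08 = 1.511e-07 kg/m³ = 0.0001511 mg/L = 0.1511 µg/L.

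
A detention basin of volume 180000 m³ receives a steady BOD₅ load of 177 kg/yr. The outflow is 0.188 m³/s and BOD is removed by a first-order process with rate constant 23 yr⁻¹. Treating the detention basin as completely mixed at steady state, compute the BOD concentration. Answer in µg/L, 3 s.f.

Outflow Q = 0.188 m³/s × 3.156e+07 s/yr = 5.933e+06 m³/yr.
Steady-state CSTR mass balance: W = Q·C + k·V·C, so C = W/(Q + kV).
Q + kV = 5.933e+06 + 23·180000 = 1.007e+07 m³/yr.
C = 177/1.007e+07 = 1.757e-05 kg/m³ = 0.01757 mg/L = 17.57 µg/L.

17.6 µg/L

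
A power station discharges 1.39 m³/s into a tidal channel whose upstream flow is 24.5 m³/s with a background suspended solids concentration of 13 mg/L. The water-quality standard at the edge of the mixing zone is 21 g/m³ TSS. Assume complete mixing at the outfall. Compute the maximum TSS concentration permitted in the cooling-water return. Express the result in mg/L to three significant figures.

Mass balance: 21·25.89 = 1.39·Cₑ + 24.5·13.
Cₑ = (543.7 − 318.5) / 1.39 = 162 mg/L.

162 mg/L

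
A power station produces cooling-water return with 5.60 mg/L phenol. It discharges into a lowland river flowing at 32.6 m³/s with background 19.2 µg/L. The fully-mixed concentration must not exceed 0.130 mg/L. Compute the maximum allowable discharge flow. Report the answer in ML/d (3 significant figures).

57.1 ML/d

19.2 µg/L = 0.0192 mg/L.
Mass balance at complete mixing: C_std·(Q_w + Q_r) = Q_w·C_e + Q_r·C_b.
Rearranging, Q_w = Q_r·(C_std − C_b)/(C_e − C_std) = 32.6·(0.13 − 0.0192) / (5.6 − 0.13) = 0.6603 m³/s.
= 57.05 ML/d.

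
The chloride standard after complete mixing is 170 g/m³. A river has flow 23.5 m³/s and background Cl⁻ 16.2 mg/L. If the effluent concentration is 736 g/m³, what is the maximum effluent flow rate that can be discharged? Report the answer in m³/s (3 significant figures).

6.39 m³/s

Mass balance at complete mixing: C_std·(Q_w + Q_r) = Q_w·C_e + Q_r·C_b.
Rearranging, Q_w = Q_r·(C_std − C_b)/(C_e − C_std) = 23.5·(170 − 16.2) / (736 − 170) = 6.386 m³/s.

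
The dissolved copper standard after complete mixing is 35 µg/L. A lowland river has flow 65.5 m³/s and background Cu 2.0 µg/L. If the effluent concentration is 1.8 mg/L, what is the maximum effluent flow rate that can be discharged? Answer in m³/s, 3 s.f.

2.0 µg/L = 0.002 mg/L.
35 µg/L = 0.035 mg/L.
Mass balance at complete mixing: C_std·(Q_w + Q_r) = Q_w·C_e + Q_r·C_b.
Rearranging, Q_w = Q_r·(C_std − C_b)/(C_e − C_std) = 65.5·(0.035 − 0.002) / (1.8 − 0.035) = 1.225 m³/s.

1.22 m³/s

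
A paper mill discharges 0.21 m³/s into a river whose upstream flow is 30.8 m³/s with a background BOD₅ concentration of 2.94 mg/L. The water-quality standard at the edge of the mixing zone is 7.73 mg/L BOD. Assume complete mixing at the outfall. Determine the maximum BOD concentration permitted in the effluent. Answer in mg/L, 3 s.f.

Mass balance: 7.73·31.01 = 0.21·Cₑ + 30.8·2.94.
Cₑ = (239.7 − 90.55) / 0.21 = 710.3 mg/L.

710 mg/L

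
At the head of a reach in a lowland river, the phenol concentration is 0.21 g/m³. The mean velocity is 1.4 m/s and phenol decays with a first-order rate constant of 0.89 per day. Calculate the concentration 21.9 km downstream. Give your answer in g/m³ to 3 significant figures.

Travel time t = 21.9 km / 1.4 m/s = 2.19e+04/1.4 = 1.564e+04 s = 0.1811 d.
First-order decay: C = 0.21·exp(−0.89·0.1811) = 0.21·0.8512 = 0.1787 g/m³.

0.179 g/m³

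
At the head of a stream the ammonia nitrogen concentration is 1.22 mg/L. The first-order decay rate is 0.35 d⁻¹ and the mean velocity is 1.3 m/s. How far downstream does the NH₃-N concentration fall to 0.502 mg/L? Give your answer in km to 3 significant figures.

285 km

From C = C₀·e^(−kt), t = ln(C₀/C)/k = ln(1.22/0.502)/0.35 = 0.888/0.35 = 2.537 d.
Distance = v·t = 1.3 m/s × 2.192e+05 s = 2.85e+05 m = 285 km.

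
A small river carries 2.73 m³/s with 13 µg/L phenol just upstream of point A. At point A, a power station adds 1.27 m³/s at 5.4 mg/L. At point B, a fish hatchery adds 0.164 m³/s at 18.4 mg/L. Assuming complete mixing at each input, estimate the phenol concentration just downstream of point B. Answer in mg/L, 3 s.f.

2.38 mg/L

13 µg/L = 0.013 mg/L.
After input A: C = (2.73·0.013 + 1.27·5.4) / 4 = 1.723 mg/L.
After input B: C = (4·1.723 + 0.164·18.4) / 4.164 = 2.38 mg/L.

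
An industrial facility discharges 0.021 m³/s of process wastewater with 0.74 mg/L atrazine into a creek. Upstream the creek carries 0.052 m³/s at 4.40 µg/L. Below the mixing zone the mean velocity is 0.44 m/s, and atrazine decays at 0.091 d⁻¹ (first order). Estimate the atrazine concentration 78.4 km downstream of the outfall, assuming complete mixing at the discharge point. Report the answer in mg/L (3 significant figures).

0.179 mg/L

4.40 µg/L = 0.0044 mg/L.
After complete mixing, C₀ = (0.021·0.74 + 0.052·0.0044) / 0.073 = 0.216 mg/L.
Travel time t = 7.84e+04 m / 0.44 m/s = 1.782e+05 s = 2.062 d.
C = 0.216·exp(−0.091·2.062) = 0.216·0.8289 = 0.179 mg/L.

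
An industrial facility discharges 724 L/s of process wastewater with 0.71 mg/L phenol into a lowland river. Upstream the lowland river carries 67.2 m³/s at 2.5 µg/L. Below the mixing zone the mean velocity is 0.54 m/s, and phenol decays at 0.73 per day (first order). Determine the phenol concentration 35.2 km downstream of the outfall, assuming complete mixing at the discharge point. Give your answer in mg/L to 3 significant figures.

724 L/s = 0.724 m³/s.
2.5 µg/L = 0.0025 mg/L.
After complete mixing, C₀ = (0.724·0.71 + 67.2·0.0025) / 67.92 = 0.01004 mg/L.
Travel time t = 3.52e+04 m / 0.54 m/s = 6.519e+04 s = 0.7545 d.
C = 0.01004·exp(−0.73·0.7545) = 0.01004·0.5765 = 0.005789 mg/L.

0.00579 mg/L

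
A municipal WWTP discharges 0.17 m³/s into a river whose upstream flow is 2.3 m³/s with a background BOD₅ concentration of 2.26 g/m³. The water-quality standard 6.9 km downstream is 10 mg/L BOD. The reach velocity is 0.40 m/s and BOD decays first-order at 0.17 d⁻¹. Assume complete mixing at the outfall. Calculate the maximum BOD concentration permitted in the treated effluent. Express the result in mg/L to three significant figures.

Travel time to the compliance point: t = 6900/0.40 = 1.725e+04 s = 0.1997 d; decay factor exp(−0.17·0.1997) = 0.9666.
So the concentration just after mixing may be at most 10/0.9666 = 10.35 mg/L.
Mass balance: 10.35·2.47 = 0.17·Cₑ + 2.3·2.26.
Cₑ = (25.55 − 5.198) / 0.17 = 119.7 mg/L.

120 mg/L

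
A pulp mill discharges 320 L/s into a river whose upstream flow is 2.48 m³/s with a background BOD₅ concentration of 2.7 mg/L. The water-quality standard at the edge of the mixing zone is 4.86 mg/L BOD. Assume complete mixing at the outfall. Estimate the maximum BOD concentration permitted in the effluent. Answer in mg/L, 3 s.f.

21.6 mg/L

320 L/s = 0.32 m³/s.
Mass balance: 4.86·2.8 = 0.32·Cₑ + 2.48·2.7.
Cₑ = (13.61 − 6.696) / 0.32 = 21.6 mg/L.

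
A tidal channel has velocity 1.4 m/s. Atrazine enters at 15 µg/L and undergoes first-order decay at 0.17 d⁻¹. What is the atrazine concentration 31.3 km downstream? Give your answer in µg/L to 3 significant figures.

14.4 µg/L

Travel time t = 31.3 km / 1.4 m/s = 3.13e+04/1.4 = 2.236e+04 s = 0.2588 d.
First-order decay: C = 15·exp(−0.17·0.2588) = 15·0.957 = 14.35 µg/L.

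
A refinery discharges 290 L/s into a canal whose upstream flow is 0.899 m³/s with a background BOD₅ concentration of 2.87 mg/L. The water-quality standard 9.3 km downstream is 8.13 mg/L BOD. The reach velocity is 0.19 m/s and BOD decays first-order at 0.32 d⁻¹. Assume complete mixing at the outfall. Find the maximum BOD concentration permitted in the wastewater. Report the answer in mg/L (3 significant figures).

31.1 mg/L

290 L/s = 0.29 m³/s.
Travel time to the compliance point: t = 9300/0.19 = 4.895e+04 s = 0.5665 d; decay factor exp(−0.32·0.5665) = 0.8342.
So the concentration just after mixing may be at most 8.13/0.8342 = 9.746 mg/L.
Mass balance: 9.746·1.189 = 0.29·Cₑ + 0.899·2.87.
Cₑ = (11.59 − 2.58) / 0.29 = 31.06 mg/L.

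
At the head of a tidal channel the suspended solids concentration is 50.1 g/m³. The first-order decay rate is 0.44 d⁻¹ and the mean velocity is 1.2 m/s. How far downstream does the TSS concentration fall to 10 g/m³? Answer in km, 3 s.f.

380 km

From C = C₀·e^(−kt), t = ln(C₀/C)/k = ln(50.1/10)/0.44 = 1.611/0.44 = 3.662 d.
Distance = v·t = 1.2 m/s × 3.164e+05 s = 3.797e+05 m = 379.7 km.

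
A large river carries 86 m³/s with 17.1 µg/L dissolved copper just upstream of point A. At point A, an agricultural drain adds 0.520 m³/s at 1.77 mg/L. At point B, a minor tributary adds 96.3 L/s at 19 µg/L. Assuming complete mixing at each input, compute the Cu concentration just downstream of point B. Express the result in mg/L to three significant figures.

17.1 µg/L = 0.0171 mg/L.
After input A: C = (86·0.0171 + 0.52·1.77) / 86.52 = 0.02764 mg/L.
96.3 L/s = 0.0963 m³/s.
19 µg/L = 0.019 mg/L.
After input B: C = (86.52·0.02764 + 0.0963·0.019) / 86.62 = 0.02763 mg/L.

0.0276 mg/L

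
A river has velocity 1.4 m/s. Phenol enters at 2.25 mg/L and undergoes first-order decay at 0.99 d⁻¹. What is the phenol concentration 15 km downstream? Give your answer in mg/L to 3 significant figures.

1.99 mg/L

Travel time t = 15 km / 1.4 m/s = 1.5e+04/1.4 = 1.071e+04 s = 0.124 d.
First-order decay: C = 2.25·exp(−0.99·0.124) = 2.25·0.8845 = 1.99 mg/L.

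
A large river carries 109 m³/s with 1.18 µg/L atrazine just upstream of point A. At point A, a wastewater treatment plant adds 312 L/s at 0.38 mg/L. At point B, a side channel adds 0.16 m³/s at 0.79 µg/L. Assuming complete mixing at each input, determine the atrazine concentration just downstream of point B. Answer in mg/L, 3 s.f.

1.18 µg/L = 0.00118 mg/L.
312 L/s = 0.312 m³/s.
After input A: C = (109·0.00118 + 0.312·0.38) / 109.3 = 0.002261 mg/L.
0.79 µg/L = 0.00079 mg/L.
After input B: C = (109.3·0.002261 + 0.16·0.00079) / 109.5 = 0.002259 mg/L.

0.00226 mg/L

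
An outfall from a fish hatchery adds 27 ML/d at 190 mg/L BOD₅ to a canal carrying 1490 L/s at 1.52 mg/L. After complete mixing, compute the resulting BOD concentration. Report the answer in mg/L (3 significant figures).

27 ML/d = 0.3125 m³/s.
1490 L/s = 1.49 m³/s.
Conservation of mass across the mixing zone: C = (0.3125·190 + 1.49·1.52) / (0.3125 + 1.49) = 61.64/1.802 = 34.2 mg/L.

34.2 mg/L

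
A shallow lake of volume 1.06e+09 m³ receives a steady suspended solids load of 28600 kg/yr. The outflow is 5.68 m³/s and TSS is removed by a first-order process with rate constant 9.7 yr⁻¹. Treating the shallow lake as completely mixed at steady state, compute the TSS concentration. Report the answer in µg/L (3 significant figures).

Outflow Q = 5.68 m³/s × 3.156e+07 s/yr = 1.792e+08 m³/yr.
Steady-state CSTR mass balance: W = Q·C + k·V·C, so C = W/(Q + kV).
Q + kV = 1.792e+08 + 9.7·1.06e+09 = 1.046e+10 m³/yr.
C = 28600/1.046e+10 = 2.734e-06 kg/m³ = 0.002734 mg/L = 2.734 µg/L.

2.73 µg/L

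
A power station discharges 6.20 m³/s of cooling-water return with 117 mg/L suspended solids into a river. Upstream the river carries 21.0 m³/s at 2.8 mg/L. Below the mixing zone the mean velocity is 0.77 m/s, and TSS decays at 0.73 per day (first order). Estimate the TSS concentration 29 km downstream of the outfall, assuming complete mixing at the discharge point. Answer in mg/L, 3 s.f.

After complete mixing, C₀ = (6.2·117 + 21·2.8) / 27.2 = 28.83 mg/L.
Travel time t = 2.9e+04 m / 0.77 m/s = 3.766e+04 s = 0.4359 d.
C = 28.83·exp(−0.73·0.4359) = 28.83·0.7274 = 20.97 mg/L.

21.0 mg/L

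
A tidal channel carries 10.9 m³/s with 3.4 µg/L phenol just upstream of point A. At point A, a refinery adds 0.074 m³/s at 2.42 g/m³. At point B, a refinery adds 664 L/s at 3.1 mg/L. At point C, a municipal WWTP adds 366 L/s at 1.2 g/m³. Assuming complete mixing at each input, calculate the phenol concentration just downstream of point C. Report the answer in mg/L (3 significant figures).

0.226 mg/L

3.4 µg/L = 0.0034 mg/L.
After input A: C = (10.9·0.0034 + 0.074·2.42) / 10.97 = 0.0197 mg/L.
664 L/s = 0.664 m³/s.
After input B: C = (10.97·0.0197 + 0.664·3.1) / 11.64 = 0.1954 mg/L.
366 L/s = 0.366 m³/s.
After input C: C = (11.64·0.1954 + 0.366·1.2) / 12 = 0.2261 mg/L.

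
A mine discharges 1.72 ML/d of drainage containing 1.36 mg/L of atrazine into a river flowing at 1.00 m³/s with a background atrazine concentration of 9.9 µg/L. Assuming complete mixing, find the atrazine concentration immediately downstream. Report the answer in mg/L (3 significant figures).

0.0363 mg/L

1.72 ML/d = 0.01991 m³/s.
9.9 µg/L = 0.0099 mg/L.
Flow-weighted mixing gives C = (0.01991·1.36 + 1·0.0099) / (0.01991 + 1) = 0.03697/1.02 = 0.03625 mg/L.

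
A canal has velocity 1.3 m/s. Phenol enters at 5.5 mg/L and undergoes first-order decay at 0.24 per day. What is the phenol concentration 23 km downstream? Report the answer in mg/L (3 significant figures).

5.24 mg/L

Travel time t = 23 km / 1.3 m/s = 2.3e+04/1.3 = 1.769e+04 s = 0.2048 d.
First-order decay: C = 5.5·exp(−0.24·0.2048) = 5.5·0.952 = 5.236 mg/L.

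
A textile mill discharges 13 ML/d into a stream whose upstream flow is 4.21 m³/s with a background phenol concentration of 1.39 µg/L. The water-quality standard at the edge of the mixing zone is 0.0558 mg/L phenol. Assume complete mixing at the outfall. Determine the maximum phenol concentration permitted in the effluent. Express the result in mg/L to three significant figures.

1.58 mg/L

13 ML/d = 0.1505 m³/s.
1.39 µg/L = 0.00139 mg/L.
Mass balance: 0.0558·4.36 = 0.1505·Cₑ + 4.21·0.00139.
Cₑ = (0.2433 − 0.005852) / 0.1505 = 1.578 mg/L.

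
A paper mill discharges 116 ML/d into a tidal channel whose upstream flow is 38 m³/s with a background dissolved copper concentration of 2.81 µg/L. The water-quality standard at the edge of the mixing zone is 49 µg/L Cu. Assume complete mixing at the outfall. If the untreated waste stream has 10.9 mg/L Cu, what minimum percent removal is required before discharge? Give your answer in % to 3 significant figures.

87.6 %

116 ML/d = 1.343 m³/s.
2.81 µg/L = 0.00281 mg/L.
49 µg/L = 0.049 mg/L.
Mass balance: 0.049·39.34 = 1.343·Cₑ + 38·0.00281.
Cₑ = (1.928 − 0.1068) / 1.343 = 1.356 mg/L.
Required removal = 1 − 1.356/10.9 = 87.56 %.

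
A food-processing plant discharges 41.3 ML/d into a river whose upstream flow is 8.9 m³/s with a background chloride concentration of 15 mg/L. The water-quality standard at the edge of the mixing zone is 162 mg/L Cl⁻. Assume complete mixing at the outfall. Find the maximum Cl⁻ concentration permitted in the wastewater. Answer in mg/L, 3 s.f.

41.3 ML/d = 0.478 m³/s.
Mass balance: 162·9.378 = 0.478·Cₑ + 8.9·15.
Cₑ = (1519 − 133.5) / 0.478 = 2899 mg/L.

2900 mg/L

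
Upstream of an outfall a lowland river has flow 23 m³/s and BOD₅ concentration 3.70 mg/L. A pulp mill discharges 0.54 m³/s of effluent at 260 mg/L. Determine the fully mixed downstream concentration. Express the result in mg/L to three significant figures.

9.58 mg/L

Conservation of mass across the mixing zone: C = (0.54·260 + 23·3.7) / (0.54 + 23) = 225.5/23.54 = 9.579 mg/L.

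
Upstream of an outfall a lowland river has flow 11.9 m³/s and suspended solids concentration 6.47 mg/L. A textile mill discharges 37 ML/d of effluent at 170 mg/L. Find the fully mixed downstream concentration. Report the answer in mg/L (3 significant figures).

37 ML/d = 0.4282 m³/s.
By mass balance at complete mixing, C = (0.4282·170 + 11.9·6.47) / (0.4282 + 11.9) = 149.8/12.33 = 12.15 mg/L.

12.2 mg/L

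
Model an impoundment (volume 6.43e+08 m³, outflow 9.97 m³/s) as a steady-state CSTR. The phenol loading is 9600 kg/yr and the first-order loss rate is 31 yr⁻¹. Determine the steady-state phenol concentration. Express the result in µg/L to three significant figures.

0.474 µg/L

Outflow Q = 9.97 m³/s × 3.156e+07 s/yr = 3.146e+08 m³/yr.
Steady-state CSTR mass balance: W = Q·C + k·V·C, so C = W/(Q + kV).
Q + kV = 3.146e+08 + 31·6.43e+08 = 2.025e+10 m³/yr.
C = 9600/2.025e+10 = 4.741e-07 kg/m³ = 0.0004741 mg/L = 0.4741 µg/L.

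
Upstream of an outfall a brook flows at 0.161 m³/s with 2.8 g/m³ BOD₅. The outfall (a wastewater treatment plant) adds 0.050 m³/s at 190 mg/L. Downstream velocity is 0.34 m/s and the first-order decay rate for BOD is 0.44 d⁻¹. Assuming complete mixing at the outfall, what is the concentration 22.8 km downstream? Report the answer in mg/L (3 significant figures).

33.5 mg/L

After complete mixing, C₀ = (0.05·190 + 0.161·2.8) / 0.211 = 47.16 mg/L.
Travel time t = 2.28e+04 m / 0.34 m/s = 6.706e+04 s = 0.7761 d.
C = 47.16·exp(−0.44·0.7761) = 47.16·0.7107 = 33.52 mg/L.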